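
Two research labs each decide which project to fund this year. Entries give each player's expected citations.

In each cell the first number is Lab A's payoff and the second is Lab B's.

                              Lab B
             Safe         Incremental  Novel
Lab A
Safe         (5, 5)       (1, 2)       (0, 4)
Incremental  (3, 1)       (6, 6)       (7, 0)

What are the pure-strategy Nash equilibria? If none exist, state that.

The pure Nash equilibria are (Safe, Safe); (Incremental, Incremental).

For each strategy profile, look for a profitable unilateral deviation.
(Safe, Safe): Lab A gets 5, best alternative 3; Lab B gets 5, best alternative 4. No profitable deviation — NE.
(Safe, Incremental): Lab A can switch to Incremental (1 → 6). Not NE.
(Safe, Novel): Lab A can switch to Incremental (0 → 7). Not NE.
(Incremental, Safe): Lab A can switch to Safe (3 → 5). Not NE.
(Incremental, Incremental): Lab A gets 6, best alternative 1; Lab B gets 6, best alternative 1. No profitable deviation — NE.
(Incremental, Novel): Lab B can switch to Safe (0 → 1). Not NE.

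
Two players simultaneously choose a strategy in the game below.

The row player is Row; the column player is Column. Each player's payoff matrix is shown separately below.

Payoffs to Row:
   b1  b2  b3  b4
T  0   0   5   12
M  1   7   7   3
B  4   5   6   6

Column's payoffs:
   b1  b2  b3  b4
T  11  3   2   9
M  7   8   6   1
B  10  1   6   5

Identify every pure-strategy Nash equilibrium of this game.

(T, b1): Row can switch to M (0 → 1). Not NE.
(T, b2): Row can switch to M (0 → 7). Not NE.
(T, b3): Row can switch to M (5 → 7). Not NE.
(T, b4): Column can switch to b1 (9 → 11). Not NE.
(M, b1): Row can switch to B (1 → 4). Not NE.
(M, b2): Row gets 7, best alternative 5; Column gets 8, best alternative 7. No profitable deviation — NE.
(M, b3): Column can switch to b1 (6 → 7). Not NE.
(B, b1): Row gets 4, best alternative 1; Column gets 10, best alternative 6. No profitable deviation — NE.
(The remaining 4 profiles each have a profitable deviation by the same check.)

The pure Nash equilibria are (M, b2), (B, b1).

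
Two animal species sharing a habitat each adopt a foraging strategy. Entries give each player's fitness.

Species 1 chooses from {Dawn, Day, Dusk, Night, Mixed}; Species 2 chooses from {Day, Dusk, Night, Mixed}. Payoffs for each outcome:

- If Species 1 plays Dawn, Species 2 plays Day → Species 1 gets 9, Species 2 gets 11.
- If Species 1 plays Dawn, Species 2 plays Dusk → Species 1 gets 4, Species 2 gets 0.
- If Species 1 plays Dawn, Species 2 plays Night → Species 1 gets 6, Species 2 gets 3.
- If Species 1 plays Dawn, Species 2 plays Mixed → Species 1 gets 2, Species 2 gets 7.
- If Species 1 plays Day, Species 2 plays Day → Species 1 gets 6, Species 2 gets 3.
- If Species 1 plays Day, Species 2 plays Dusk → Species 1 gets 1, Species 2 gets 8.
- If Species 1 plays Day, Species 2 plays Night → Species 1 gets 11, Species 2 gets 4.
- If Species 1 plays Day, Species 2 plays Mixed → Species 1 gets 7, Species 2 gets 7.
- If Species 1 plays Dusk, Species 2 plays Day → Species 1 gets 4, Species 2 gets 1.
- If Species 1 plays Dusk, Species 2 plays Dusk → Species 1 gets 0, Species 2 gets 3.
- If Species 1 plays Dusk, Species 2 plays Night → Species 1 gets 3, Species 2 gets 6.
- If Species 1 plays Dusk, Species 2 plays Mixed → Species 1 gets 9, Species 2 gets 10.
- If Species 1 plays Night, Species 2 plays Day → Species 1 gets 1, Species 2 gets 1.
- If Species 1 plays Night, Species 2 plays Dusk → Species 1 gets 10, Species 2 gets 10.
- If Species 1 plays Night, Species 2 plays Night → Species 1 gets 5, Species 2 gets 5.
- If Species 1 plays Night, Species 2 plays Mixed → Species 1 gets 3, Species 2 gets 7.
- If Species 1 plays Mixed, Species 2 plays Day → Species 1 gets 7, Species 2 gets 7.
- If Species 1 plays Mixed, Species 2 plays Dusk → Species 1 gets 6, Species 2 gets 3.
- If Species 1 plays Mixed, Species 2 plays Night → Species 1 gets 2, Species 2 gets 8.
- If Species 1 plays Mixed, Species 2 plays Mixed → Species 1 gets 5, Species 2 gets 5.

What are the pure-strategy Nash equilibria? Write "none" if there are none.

Species 1 against Day: payoffs 9, 6, 4, 1, 7 → best response Dawn.
Species 1 against Dusk: payoffs 4, 1, 0, 10, 6 → best response Night.
Species 1 against Night: payoffs 6, 11, 3, 5, 2 → best response Day.
Species 1 against Mixed: payoffs 2, 7, 9, 3, 5 → best response Dusk.
Species 2 against Dawn: payoffs 11, 0, 3, 7 → best response Day.
Species 2 against Day: payoffs 3, 8, 4, 7 → best response Dusk.
Species 2 against Dusk: payoffs 1, 3, 6, 10 → best response Mixed.
Species 2 against Night: payoffs 1, 10, 5, 7 → best response Dusk.
Species 2 against Mixed: payoffs 7, 3, 8, 5 → best response Night.
Mutual best responses: (Dawn, Day); (Dusk, Mixed); (Night, Dusk).

(Dawn, Day), (Dusk, Mixed), (Night, Dusk)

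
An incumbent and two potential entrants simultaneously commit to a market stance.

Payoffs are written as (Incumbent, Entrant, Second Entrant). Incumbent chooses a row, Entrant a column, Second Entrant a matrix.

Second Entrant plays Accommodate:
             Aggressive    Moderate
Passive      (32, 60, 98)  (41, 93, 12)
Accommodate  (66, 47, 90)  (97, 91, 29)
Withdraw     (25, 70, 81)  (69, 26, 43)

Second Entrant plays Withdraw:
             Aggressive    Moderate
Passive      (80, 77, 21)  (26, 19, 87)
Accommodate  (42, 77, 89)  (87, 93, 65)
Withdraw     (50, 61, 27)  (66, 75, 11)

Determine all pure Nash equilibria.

Incumbent against (Aggressive, Accommodate): payoffs 32, 66, 25 → best response Accommodate.
Incumbent against (Aggressive, Withdraw): payoffs 80, 42, 50 → best response Passive.
Incumbent against (Moderate, Accommodate): payoffs 41, 97, 69 → best response Accommodate.
Incumbent against (Moderate, Withdraw): payoffs 26, 87, 66 → best response Accommodate.
Entrant against (Passive, Accommodate): payoffs 60, 93 → best response Moderate.
Entrant against (Passive, Withdraw): payoffs 77, 19 → best response Aggressive.
Entrant against (Accommodate, Accommodate): payoffs 47, 91 → best response Moderate.
Entrant against (Accommodate, Withdraw): payoffs 77, 93 → best response Moderate.
Entrant against (Withdraw, Accommodate): payoffs 70, 26 → best response Aggressive.
Entrant against (Withdraw, Withdraw): payoffs 61, 75 → best response Moderate.
Second Entrant against (Passive, Aggressive): payoffs 98, 21 → best response Accommodate.
Second Entrant against (Passive, Moderate): payoffs 12, 87 → best response Withdraw.
Second Entrant against (Accommodate, Aggressive): payoffs 90, 89 → best response Accommodate.
Second Entrant against (Accommodate, Moderate): payoffs 29, 65 → best response Withdraw.
Second Entrant against (Withdraw, Aggressive): payoffs 81, 27 → best response Accommodate.
Second Entrant against (Withdraw, Moderate): payoffs 43, 11 → best response Accommodate.
Mutual best responses: (Accommodate, Moderate, Withdraw).

The unique pure-strategy Nash equilibrium is (Accommodate, Moderate, Withdraw).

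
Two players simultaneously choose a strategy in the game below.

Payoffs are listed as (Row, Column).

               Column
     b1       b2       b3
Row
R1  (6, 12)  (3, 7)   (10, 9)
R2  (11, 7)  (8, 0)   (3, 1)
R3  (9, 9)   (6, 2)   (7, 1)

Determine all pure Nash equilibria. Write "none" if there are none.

The unique pure-strategy Nash equilibrium is (R2, b1).

Row against b1: payoffs 6, 11, 9 → best response R2.
Row against b2: payoffs 3, 8, 6 → best response R2.
Row against b3: payoffs 10, 3, 7 → best response R1.
Column against R1: payoffs 12, 7, 9 → best response b1.
Column against R2: payoffs 7, 0, 1 → best response b1.
Column against R3: payoffs 9, 2, 1 → best response b1.
Mutual best responses: (R2, b1).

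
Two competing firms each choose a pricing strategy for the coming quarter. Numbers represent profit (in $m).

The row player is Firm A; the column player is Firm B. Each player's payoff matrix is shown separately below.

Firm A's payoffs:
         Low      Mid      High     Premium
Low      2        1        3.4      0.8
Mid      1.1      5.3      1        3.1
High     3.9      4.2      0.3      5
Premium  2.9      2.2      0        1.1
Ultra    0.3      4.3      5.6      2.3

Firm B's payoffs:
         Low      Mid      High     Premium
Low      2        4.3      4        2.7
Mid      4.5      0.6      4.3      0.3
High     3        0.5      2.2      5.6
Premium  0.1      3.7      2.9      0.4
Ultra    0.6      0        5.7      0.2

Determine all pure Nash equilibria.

The pure Nash equilibria are (High, Premium) and (Ultra, High).

Check each profile: it is a Nash equilibrium iff no player can strictly gain by switching unilaterally.
(Low, Low): Firm A can switch to High (2 → 3.9). Not NE.
(Low, Mid): Firm A can switch to Mid (1 → 5.3). Not NE.
(Low, High): Firm A can switch to Ultra (3.4 → 5.6). Not NE.
(Low, Premium): Firm A can switch to Mid (0.8 → 3.1). Not NE.
(Mid, Low): Firm A can switch to Low (1.1 → 2). Not NE.
(Mid, Mid): Firm B can switch to Low (0.6 → 4.5). Not NE.
(Mid, High): Firm A can switch to Low (1 → 3.4). Not NE.
(Mid, Premium): Firm A can switch to High (3.1 → 5). Not NE.
(High, Low): Firm B can switch to Premium (3 → 5.6). Not NE.
(High, Mid): Firm A can switch to Mid (4.2 → 5.3). Not NE.
(High, High): Firm A can switch to Low (0.3 → 3.4). Not NE.
(High, Premium): Firm A gets 5, best alternative 3.1; Firm B gets 5.6, best alternative 3. No profitable deviation — NE.
(Premium, Low): Firm A can switch to High (2.9 → 3.9). Not NE.
(Ultra, High): Firm A gets 5.6, best alternative 3.4; Firm B gets 5.7, best alternative 0.6. No profitable deviation — NE.
(The remaining 6 profiles each have a profitable deviation by the same check.)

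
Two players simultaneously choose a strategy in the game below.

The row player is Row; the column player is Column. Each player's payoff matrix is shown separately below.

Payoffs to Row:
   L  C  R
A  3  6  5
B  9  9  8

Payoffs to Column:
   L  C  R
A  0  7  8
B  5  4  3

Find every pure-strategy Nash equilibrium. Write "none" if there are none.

Pure NE: (B, L)

Row against L: payoffs 3, 9 → best response B.
Row against C: payoffs 6, 9 → best response B.
Row against R: payoffs 5, 8 → best response B.
Column against A: payoffs 0, 7, 8 → best response R.
Column against B: payoffs 5, 4, 3 → best response L.
Mutual best responses: (B, L).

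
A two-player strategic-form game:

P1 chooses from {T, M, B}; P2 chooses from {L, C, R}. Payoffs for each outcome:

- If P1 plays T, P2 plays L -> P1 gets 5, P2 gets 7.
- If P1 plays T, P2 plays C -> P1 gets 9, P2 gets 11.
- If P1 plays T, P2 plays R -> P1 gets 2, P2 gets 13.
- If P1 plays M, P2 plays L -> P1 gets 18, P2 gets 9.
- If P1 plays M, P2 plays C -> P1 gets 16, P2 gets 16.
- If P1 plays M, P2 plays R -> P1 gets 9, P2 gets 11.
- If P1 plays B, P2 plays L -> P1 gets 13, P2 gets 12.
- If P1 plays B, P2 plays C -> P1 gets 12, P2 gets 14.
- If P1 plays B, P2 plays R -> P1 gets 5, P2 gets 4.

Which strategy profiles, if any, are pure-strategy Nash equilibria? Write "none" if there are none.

For each player, find the best response to each opponent profile; mutual best responses are the pure NE.
P1 against L: payoffs 5, 18, 13 → best response M.
P1 against C: payoffs 9, 16, 12 → best response M.
P1 against R: payoffs 2, 9, 5 → best response M.
P2 against T: payoffs 7, 11, 13 → best response R.
P2 against M: payoffs 9, 16, 11 → best response C.
P2 against B: payoffs 12, 14, 4 → best response C.
Mutual best responses: (M, C).

The unique pure-strategy Nash equilibrium is (M, C).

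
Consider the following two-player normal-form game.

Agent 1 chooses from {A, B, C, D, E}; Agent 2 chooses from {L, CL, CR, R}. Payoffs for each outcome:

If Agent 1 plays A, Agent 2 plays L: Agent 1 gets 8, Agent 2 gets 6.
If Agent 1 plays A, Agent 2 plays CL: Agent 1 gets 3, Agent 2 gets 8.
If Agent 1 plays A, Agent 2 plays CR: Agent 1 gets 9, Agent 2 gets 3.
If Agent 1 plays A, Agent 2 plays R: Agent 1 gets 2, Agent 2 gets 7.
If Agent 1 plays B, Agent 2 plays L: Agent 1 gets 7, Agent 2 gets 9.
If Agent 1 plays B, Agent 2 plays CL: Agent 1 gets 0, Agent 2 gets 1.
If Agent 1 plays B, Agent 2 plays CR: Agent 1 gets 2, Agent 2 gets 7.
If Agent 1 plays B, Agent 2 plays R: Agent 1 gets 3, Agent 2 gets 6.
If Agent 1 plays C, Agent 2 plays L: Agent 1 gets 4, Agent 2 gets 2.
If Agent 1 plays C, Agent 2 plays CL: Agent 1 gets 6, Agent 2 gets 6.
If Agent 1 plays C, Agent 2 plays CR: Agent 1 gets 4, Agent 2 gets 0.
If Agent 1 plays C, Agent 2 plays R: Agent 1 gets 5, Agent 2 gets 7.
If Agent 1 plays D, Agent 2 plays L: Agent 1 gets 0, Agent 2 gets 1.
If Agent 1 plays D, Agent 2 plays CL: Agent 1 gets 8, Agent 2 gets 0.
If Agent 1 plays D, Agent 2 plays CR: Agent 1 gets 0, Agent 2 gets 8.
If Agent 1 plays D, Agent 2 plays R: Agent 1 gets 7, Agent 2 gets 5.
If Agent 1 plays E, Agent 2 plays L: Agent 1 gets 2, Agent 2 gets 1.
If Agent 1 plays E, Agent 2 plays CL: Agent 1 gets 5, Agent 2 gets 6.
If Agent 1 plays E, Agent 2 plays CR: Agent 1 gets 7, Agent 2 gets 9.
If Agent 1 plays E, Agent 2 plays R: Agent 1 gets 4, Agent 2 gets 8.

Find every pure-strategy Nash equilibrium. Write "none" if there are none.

Mark each player's best response to every combination of opponents' strategies; a profile where every player is best-responding is a pure Nash equilibrium.
Agent 1 against L: payoffs 8, 7, 4, 0, 2 → best response A.
Agent 1 against CL: payoffs 3, 0, 6, 8, 5 → best response D.
Agent 1 against CR: payoffs 9, 2, 4, 0, 7 → best response A.
Agent 1 against R: payoffs 2, 3, 5, 7, 4 → best response D.
Agent 2 against A: payoffs 6, 8, 3, 7 → best response CL.
Agent 2 against B: payoffs 9, 1, 7, 6 → best response L.
Agent 2 against C: payoffs 2, 6, 0, 7 → best response R.
Agent 2 against D: payoffs 1, 0, 8, 5 → best response CR.
Agent 2 against E: payoffs 1, 6, 9, 8 → best response CR.
No profile is a mutual best response for all players.

This game has no pure Nash equilibrium.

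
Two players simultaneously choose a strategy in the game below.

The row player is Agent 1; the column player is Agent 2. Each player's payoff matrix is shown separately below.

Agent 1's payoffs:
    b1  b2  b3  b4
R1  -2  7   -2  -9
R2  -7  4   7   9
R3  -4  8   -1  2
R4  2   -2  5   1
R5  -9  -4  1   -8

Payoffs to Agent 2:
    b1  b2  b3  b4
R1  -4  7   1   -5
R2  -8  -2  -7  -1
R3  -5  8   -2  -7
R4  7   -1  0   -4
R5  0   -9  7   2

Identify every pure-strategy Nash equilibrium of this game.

The pure Nash equilibria are (R2, b4), (R3, b2), (R4, b1).

Mark each player's best response to every combination of opponents' strategies; a profile where every player is best-responding is a pure Nash equilibrium.
Agent 1 against b1: payoffs -2, -7, -4, 2, -9 → best response R4.
Agent 1 against b2: payoffs 7, 4, 8, -2, -4 → best response R3.
Agent 1 against b3: payoffs -2, 7, -1, 5, 1 → best response R2.
Agent 1 against b4: payoffs -9, 9, 2, 1, -8 → best response R2.
Agent 2 against R1: payoffs -4, 7, 1, -5 → best response b2.
Agent 2 against R2: payoffs -8, -2, -7, -1 → best response b4.
Agent 2 against R3: payoffs -5, 8, -2, -7 → best response b2.
Agent 2 against R4: payoffs 7, -1, 0, -4 → best response b1.
Agent 2 against R5: payoffs 0, -9, 7, 2 → best response b3.
Mutual best responses: (R2, b4); (R3, b2); (R4, b1).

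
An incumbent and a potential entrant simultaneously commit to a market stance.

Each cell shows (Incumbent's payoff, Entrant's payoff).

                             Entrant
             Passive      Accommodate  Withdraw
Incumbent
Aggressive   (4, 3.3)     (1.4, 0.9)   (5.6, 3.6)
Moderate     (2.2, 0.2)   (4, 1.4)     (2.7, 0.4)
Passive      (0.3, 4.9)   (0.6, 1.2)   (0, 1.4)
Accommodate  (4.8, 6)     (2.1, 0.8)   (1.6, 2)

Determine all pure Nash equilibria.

Pure-strategy Nash equilibria: (Aggressive, Withdraw); (Moderate, Accommodate); (Accommodate, Passive)

(Aggressive, Passive): Incumbent can switch to Accommodate (4 → 4.8). Not NE.
(Aggressive, Accommodate): Incumbent can switch to Moderate (1.4 → 4). Not NE.
(Aggressive, Withdraw): Incumbent gets 5.6, best alternative 2.7; Entrant gets 3.6, best alternative 3.3. No profitable deviation — NE.
(Moderate, Passive): Incumbent can switch to Aggressive (2.2 → 4). Not NE.
(Moderate, Accommodate): Incumbent gets 4, best alternative 2.1; Entrant gets 1.4, best alternative 0.4. No profitable deviation — NE.
(Moderate, Withdraw): Incumbent can switch to Aggressive (2.7 → 5.6). Not NE.
(Passive, Passive): Incumbent can switch to Aggressive (0.3 → 4). Not NE.
(Passive, Accommodate): Incumbent can switch to Aggressive (0.6 → 1.4). Not NE.
(Passive, Withdraw): Incumbent can switch to Aggressive (0 → 5.6). Not NE.
(Accommodate, Passive): Incumbent gets 4.8, best alternative 4; Entrant gets 6, best alternative 2. No profitable deviation — NE.
(Accommodate, Accommodate): Incumbent can switch to Moderate (2.1 → 4). Not NE.
(Accommodate, Withdraw): Incumbent can switch to Aggressive (1.6 → 5.6). Not NE.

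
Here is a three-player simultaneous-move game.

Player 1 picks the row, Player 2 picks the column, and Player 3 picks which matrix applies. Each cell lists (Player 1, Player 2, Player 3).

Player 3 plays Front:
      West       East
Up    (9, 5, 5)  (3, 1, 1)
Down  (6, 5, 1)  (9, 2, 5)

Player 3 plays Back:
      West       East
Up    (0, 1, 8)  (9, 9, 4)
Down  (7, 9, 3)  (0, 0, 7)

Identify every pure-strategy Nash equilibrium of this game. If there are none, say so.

(Up, West, Front): Player 3 can switch to Back (5 → 8). Not NE.
(Up, West, Back): Player 1 can switch to Down (0 → 7). Not NE.
(Up, East, Front): Player 1 can switch to Down (3 → 9). Not NE.
(Up, East, Back): Player 1 gets 9, best alternative 0; Player 2 gets 9, best alternative 1; Player 3 gets 4, best alternative 1. No profitable deviation — NE.
(Down, West, Front): Player 1 can switch to Up (6 → 9). Not NE.
(Down, West, Back): Player 1 gets 7, best alternative 0; Player 2 gets 9, best alternative 0; Player 3 gets 3, best alternative 1. No profitable deviation — NE.
(Down, East, Front): Player 2 can switch to West (2 → 5). Not NE.
(Down, East, Back): Player 1 can switch to Up (0 → 9). Not NE.

(Up, East, Back); (Down, West, Back)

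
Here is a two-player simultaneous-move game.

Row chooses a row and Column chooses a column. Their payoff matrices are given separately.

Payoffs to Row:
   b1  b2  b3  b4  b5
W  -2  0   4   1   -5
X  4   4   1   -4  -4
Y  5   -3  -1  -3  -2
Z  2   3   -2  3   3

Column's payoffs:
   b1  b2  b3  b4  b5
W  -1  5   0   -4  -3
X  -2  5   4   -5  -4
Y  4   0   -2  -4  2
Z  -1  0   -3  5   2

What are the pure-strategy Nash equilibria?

For each player, find the best response to each opponent profile; mutual best responses are the pure NE.
Row against b1: payoffs -2, 4, 5, 2 → best response Y.
Row against b2: payoffs 0, 4, -3, 3 → best response X.
Row against b3: payoffs 4, 1, -1, -2 → best response W.
Row against b4: payoffs 1, -4, -3, 3 → best response Z.
Row against b5: payoffs -5, -4, -2, 3 → best response Z.
Column against W: payoffs -1, 5, 0, -4, -3 → best response b2.
Column against X: payoffs -2, 5, 4, -5, -4 → best response b2.
Column against Y: payoffs 4, 0, -2, -4, 2 → best response b1.
Column against Z: payoffs -1, 0, -3, 5, 2 → best response b4.
Mutual best responses: (X, b2); (Y, b1); (Z, b4).

The pure Nash equilibria are (X, b2) and (Y, b1) and (Z, b4).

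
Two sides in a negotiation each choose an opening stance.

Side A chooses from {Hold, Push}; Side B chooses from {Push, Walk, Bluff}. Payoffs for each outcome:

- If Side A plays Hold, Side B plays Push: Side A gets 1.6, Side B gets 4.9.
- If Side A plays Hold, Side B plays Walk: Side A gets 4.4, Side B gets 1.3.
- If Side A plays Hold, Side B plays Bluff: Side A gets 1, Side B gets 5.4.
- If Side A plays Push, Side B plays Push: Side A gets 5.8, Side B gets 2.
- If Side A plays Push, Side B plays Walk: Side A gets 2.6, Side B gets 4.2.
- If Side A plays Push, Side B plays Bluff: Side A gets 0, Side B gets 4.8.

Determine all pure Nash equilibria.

Check each profile: it is a Nash equilibrium iff no player can strictly gain by switching unilaterally.
(Hold, Push): Side A can switch to Push (1.6 → 5.8). Not NE.
(Hold, Walk): Side B can switch to Push (1.3 → 4.9). Not NE.
(Hold, Bluff): Side A gets 1, best alternative 0; Side B gets 5.4, best alternative 4.9. No profitable deviation — NE.
(Push, Push): Side B can switch to Walk (2 → 4.2). Not NE.
(Push, Walk): Side A can switch to Hold (2.6 → 4.4). Not NE.
(Push, Bluff): Side A can switch to Hold (0 → 1). Not NE.

The unique pure-strategy Nash equilibrium is (Hold, Bluff).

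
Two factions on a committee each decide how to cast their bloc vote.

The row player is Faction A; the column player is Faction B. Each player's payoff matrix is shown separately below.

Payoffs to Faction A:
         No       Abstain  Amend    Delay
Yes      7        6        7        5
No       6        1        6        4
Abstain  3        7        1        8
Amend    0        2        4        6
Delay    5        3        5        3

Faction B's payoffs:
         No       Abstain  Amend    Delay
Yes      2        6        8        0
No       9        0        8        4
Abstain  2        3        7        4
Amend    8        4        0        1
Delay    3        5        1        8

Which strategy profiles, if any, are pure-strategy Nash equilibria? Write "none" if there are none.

The unique pure-strategy Nash equilibrium is (Yes, Amend).

Mark each player's best response to every combination of opponents' strategies; a profile where every player is best-responding is a pure Nash equilibrium.
Faction A against No: payoffs 7, 6, 3, 0, 5 → best response Yes.
Faction A against Abstain: payoffs 6, 1, 7, 2, 3 → best response Abstain.
Faction A against Amend: payoffs 7, 6, 1, 4, 5 → best response Yes.
Faction A against Delay: payoffs 5, 4, 8, 6, 3 → best response Abstain.
Faction B against Yes: payoffs 2, 6, 8, 0 → best response Amend.
Faction B against No: payoffs 9, 0, 8, 4 → best response No.
Faction B against Abstain: payoffs 2, 3, 7, 4 → best response Amend.
Faction B against Amend: payoffs 8, 4, 0, 1 → best response No.
Faction B against Delay: payoffs 3, 5, 1, 8 → best response Delay.
Mutual best responses: (Yes, Amend).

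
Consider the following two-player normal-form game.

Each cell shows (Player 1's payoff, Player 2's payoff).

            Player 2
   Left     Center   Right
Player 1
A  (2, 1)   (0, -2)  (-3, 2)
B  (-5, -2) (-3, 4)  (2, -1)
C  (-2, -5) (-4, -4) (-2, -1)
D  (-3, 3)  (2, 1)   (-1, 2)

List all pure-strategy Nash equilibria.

Player 1 against Left: payoffs 2, -5, -2, -3 → best response A.
Player 1 against Center: payoffs 0, -3, -4, 2 → best response D.
Player 1 against Right: payoffs -3, 2, -2, -1 → best response B.
Player 2 against A: payoffs 1, -2, 2 → best response Right.
Player 2 against B: payoffs -2, 4, -1 → best response Center.
Player 2 against C: payoffs -5, -4, -1 → best response Right.
Player 2 against D: payoffs 3, 1, 2 → best response Left.
No profile is a mutual best response for all players.

There is no pure-strategy Nash equilibrium.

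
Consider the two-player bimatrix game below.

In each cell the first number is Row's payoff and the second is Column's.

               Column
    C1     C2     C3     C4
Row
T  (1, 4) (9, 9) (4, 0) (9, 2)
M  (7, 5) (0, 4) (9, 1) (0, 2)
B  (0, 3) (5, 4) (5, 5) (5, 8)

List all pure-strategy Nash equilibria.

Pure-strategy Nash equilibria: (T, C2); (M, C1)

Row against C1: payoffs 1, 7, 0 → best response M.
Row against C2: payoffs 9, 0, 5 → best response T.
Row against C3: payoffs 4, 9, 5 → best response M.
Row against C4: payoffs 9, 0, 5 → best response T.
Column against T: payoffs 4, 9, 0, 2 → best response C2.
Column against M: payoffs 5, 4, 1, 2 → best response C1.
Column against B: payoffs 3, 4, 5, 8 → best response C4.
Mutual best responses: (T, C2); (M, C1).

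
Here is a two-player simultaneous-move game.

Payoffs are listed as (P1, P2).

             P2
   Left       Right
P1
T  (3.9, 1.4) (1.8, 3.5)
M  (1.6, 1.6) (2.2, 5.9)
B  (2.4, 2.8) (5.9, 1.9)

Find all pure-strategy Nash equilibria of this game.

P1 against Left: payoffs 3.9, 1.6, 2.4 → best response T.
P1 against Right: payoffs 1.8, 2.2, 5.9 → best response B.
P2 against T: payoffs 1.4, 3.5 → best response Right.
P2 against M: payoffs 1.6, 5.9 → best response Right.
P2 against B: payoffs 2.8, 1.9 → best response Left.
No profile is a mutual best response for all players.

This game has no pure Nash equilibrium.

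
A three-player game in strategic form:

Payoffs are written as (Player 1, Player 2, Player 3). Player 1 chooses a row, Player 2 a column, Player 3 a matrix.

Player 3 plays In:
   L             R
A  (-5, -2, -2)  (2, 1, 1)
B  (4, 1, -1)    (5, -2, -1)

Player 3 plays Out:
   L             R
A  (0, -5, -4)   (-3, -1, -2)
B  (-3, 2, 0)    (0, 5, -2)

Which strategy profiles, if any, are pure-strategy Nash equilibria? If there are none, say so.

This game has no pure Nash equilibrium.

Player 1 against (L, In): payoffs -5, 4 → best response B.
Player 1 against (L, Out): payoffs 0, -3 → best response A.
Player 1 against (R, In): payoffs 2, 5 → best response B.
Player 1 against (R, Out): payoffs -3, 0 → best response B.
Player 2 against (A, In): payoffs -2, 1 → best response R.
Player 2 against (A, Out): payoffs -5, -1 → best response R.
Player 2 against (B, In): payoffs 1, -2 → best response L.
Player 2 against (B, Out): payoffs 2, 5 → best response R.
Player 3 against (A, L): payoffs -2, -4 → best response In.
Player 3 against (A, R): payoffs 1, -2 → best response In.
Player 3 against (B, L): payoffs -1, 0 → best response Out.
Player 3 against (B, R): payoffs -1, -2 → best response In.
No profile is a mutual best response for all players.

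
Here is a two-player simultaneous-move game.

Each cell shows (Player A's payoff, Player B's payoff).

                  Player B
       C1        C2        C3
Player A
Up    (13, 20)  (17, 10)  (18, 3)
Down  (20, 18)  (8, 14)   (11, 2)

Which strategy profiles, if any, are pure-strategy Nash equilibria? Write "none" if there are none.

Pure NE: (Down, C1)

For each player, find the best response to each opponent profile; mutual best responses are the pure NE.
Player A against C1: payoffs 13, 20 → best response Down.
Player A against C2: payoffs 17, 8 → best response Up.
Player A against C3: payoffs 18, 11 → best response Up.
Player B against Up: payoffs 20, 10, 3 → best response C1.
Player B against Down: payoffs 18, 14, 2 → best response C1.
Mutual best responses: (Down, C1).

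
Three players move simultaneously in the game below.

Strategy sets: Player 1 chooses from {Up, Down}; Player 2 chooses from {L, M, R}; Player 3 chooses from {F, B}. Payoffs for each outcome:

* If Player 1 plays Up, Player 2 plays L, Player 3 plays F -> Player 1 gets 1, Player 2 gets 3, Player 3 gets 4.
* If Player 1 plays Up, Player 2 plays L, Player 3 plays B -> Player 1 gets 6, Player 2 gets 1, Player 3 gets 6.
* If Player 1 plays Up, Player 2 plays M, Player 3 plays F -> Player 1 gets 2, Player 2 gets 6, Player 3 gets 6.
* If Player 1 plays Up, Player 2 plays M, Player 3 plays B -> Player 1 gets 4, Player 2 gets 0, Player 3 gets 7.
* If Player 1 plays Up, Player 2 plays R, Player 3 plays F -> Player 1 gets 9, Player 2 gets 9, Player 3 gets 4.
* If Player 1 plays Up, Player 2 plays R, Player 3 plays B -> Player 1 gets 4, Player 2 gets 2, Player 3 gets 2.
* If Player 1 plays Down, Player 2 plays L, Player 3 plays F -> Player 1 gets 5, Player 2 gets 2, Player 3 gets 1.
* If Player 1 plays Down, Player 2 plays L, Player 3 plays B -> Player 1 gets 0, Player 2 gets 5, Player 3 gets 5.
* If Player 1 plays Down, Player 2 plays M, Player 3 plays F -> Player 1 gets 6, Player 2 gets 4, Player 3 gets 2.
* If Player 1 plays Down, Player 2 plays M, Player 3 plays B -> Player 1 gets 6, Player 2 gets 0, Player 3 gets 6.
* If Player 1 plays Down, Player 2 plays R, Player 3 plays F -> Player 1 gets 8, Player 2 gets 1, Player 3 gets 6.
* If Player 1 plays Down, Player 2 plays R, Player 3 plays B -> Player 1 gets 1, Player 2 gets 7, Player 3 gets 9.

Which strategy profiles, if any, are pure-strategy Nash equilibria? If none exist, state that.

The unique pure-strategy Nash equilibrium is (Up, R, F).

Player 1 against (L, F): payoffs 1, 5 → best response Down.
Player 1 against (L, B): payoffs 6, 0 → best response Up.
Player 1 against (M, F): payoffs 2, 6 → best response Down.
Player 1 against (M, B): payoffs 4, 6 → best response Down.
Player 1 against (R, F): payoffs 9, 8 → best response Up.
Player 1 against (R, B): payoffs 4, 1 → best response Up.
Player 2 against (Up, F): payoffs 3, 6, 9 → best response R.
Player 2 against (Up, B): payoffs 1, 0, 2 → best response R.
Player 2 against (Down, F): payoffs 2, 4, 1 → best response M.
Player 2 against (Down, B): payoffs 5, 0, 7 → best response R.
Player 3 against (Up, L): payoffs 4, 6 → best response B.
Player 3 against (Up, M): payoffs 6, 7 → best response B.
Player 3 against (Up, R): payoffs 4, 2 → best response F.
Player 3 against (Down, L): payoffs 1, 5 → best response B.
Player 3 against (Down, M): payoffs 2, 6 → best response B.
Player 3 against (Down, R): payoffs 6, 9 → best response B.
Mutual best responses: (Up, R, F).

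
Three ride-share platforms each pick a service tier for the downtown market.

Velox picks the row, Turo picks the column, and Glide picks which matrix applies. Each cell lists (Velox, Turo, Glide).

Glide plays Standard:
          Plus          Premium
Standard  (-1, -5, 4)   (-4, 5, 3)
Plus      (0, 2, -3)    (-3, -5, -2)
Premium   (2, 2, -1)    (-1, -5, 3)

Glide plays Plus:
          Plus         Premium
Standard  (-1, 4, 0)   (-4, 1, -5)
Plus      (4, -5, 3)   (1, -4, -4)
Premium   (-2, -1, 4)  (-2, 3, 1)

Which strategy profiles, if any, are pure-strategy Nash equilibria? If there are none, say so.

There is no pure-strategy Nash equilibrium.

Velox against (Plus, Standard): payoffs -1, 0, 2 → best response Premium.
Velox against (Plus, Plus): payoffs -1, 4, -2 → best response Plus.
Velox against (Premium, Standard): payoffs -4, -3, -1 → best response Premium.
Velox against (Premium, Plus): payoffs -4, 1, -2 → best response Plus.
Turo against (Standard, Standard): payoffs -5, 5 → best response Premium.
Turo against (Standard, Plus): payoffs 4, 1 → best response Plus.
Turo against (Plus, Standard): payoffs 2, -5 → best response Plus.
Turo against (Plus, Plus): payoffs -5, -4 → best response Premium.
Turo against (Premium, Standard): payoffs 2, -5 → best response Plus.
Turo against (Premium, Plus): payoffs -1, 3 → best response Premium.
Glide against (Standard, Plus): payoffs 4, 0 → best response Standard.
Glide against (Standard, Premium): payoffs 3, -5 → best response Standard.
Glide against (Plus, Plus): payoffs -3, 3 → best response Plus.
Glide against (Plus, Premium): payoffs -2, -4 → best response Standard.
Glide against (Premium, Plus): payoffs -1, 4 → best response Plus.
Glide against (Premium, Premium): payoffs 3, 1 → best response Standard.
No profile is a mutual best response for all players.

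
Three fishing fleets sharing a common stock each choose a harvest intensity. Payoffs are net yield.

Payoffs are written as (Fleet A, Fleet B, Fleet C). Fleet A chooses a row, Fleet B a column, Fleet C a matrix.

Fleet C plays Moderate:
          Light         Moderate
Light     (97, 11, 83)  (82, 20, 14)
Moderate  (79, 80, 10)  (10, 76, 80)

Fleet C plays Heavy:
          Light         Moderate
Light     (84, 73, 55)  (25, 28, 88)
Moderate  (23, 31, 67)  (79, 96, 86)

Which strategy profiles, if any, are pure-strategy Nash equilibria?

The unique pure-strategy Nash equilibrium is (Moderate, Moderate, Heavy).

(Light, Light, Moderate): Fleet B can switch to Moderate (11 → 20). Not NE.
(Light, Light, Heavy): Fleet C can switch to Moderate (55 → 83). Not NE.
(Light, Moderate, Moderate): Fleet C can switch to Heavy (14 → 88). Not NE.
(Light, Moderate, Heavy): Fleet A can switch to Moderate (25 → 79). Not NE.
(Moderate, Light, Moderate): Fleet A can switch to Light (79 → 97). Not NE.
(Moderate, Light, Heavy): Fleet A can switch to Light (23 → 84). Not NE.
(Moderate, Moderate, Moderate): Fleet A can switch to Light (10 → 82). Not NE.
(Moderate, Moderate, Heavy): Fleet A gets 79, best alternative 25; Fleet B gets 96, best alternative 31; Fleet C gets 86, best alternative 80. No profitable deviation — NE.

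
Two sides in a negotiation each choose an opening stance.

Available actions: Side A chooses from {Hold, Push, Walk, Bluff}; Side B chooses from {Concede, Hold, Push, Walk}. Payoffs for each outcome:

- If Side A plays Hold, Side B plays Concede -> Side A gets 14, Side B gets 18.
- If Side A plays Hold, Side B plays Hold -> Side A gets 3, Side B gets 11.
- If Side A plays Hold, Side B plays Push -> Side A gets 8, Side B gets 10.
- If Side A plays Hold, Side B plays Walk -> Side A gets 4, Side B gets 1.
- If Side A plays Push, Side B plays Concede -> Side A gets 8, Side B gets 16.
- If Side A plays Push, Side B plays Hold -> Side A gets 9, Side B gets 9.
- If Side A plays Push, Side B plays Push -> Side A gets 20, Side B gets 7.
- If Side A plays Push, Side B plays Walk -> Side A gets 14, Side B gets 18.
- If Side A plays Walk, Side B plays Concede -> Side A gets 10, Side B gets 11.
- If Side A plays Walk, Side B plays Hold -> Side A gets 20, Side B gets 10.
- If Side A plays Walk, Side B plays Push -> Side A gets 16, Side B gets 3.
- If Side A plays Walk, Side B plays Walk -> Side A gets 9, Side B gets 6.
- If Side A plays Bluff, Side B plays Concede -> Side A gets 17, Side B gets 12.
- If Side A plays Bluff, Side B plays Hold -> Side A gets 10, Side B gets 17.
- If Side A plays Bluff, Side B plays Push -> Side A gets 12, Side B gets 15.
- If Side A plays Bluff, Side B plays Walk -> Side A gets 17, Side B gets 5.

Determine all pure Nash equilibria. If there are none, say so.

Mark each player's best response to every combination of opponents' strategies; a profile where every player is best-responding is a pure Nash equilibrium.
Side A against Concede: payoffs 14, 8, 10, 17 → best response Bluff.
Side A against Hold: payoffs 3, 9, 20, 10 → best response Walk.
Side A against Push: payoffs 8, 20, 16, 12 → best response Push.
Side A against Walk: payoffs 4, 14, 9, 17 → best response Bluff.
Side B against Hold: payoffs 18, 11, 10, 1 → best response Concede.
Side B against Push: payoffs 16, 9, 7, 18 → best response Walk.
Side B against Walk: payoffs 11, 10, 3, 6 → best response Concede.
Side B against Bluff: payoffs 12, 17, 15, 5 → best response Hold.
No profile is a mutual best response for all players.

There is no pure-strategy Nash equilibrium.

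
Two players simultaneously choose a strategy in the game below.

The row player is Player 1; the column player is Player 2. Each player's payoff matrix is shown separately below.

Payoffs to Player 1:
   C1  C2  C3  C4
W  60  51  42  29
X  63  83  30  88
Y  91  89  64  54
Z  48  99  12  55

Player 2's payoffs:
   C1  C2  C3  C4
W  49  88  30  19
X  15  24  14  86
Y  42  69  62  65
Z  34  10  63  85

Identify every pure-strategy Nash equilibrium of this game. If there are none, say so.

Player 1 against C1: payoffs 60, 63, 91, 48 → best response Y.
Player 1 against C2: payoffs 51, 83, 89, 99 → best response Z.
Player 1 against C3: payoffs 42, 30, 64, 12 → best response Y.
Player 1 against C4: payoffs 29, 88, 54, 55 → best response X.
Player 2 against W: payoffs 49, 88, 30, 19 → best response C2.
Player 2 against X: payoffs 15, 24, 14, 86 → best response C4.
Player 2 against Y: payoffs 42, 69, 62, 65 → best response C2.
Player 2 against Z: payoffs 34, 10, 63, 85 → best response C4.
Mutual best responses: (X, C4).

(X, C4)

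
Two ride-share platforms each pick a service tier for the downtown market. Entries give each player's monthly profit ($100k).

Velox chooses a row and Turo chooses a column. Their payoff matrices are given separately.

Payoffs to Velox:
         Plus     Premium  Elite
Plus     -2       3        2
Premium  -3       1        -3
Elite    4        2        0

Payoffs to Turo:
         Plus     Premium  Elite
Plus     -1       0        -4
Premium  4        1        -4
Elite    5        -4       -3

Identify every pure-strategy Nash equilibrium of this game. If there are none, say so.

Velox against Plus: payoffs -2, -3, 4 → best response Elite.
Velox against Premium: payoffs 3, 1, 2 → best response Plus.
Velox against Elite: payoffs 2, -3, 0 → best response Plus.
Turo against Plus: payoffs -1, 0, -4 → best response Premium.
Turo against Premium: payoffs 4, 1, -4 → best response Plus.
Turo against Elite: payoffs 5, -4, -3 → best response Plus.
Mutual best responses: (Plus, Premium); (Elite, Plus).

Pure-strategy Nash equilibria: (Plus, Premium) and (Elite, Plus)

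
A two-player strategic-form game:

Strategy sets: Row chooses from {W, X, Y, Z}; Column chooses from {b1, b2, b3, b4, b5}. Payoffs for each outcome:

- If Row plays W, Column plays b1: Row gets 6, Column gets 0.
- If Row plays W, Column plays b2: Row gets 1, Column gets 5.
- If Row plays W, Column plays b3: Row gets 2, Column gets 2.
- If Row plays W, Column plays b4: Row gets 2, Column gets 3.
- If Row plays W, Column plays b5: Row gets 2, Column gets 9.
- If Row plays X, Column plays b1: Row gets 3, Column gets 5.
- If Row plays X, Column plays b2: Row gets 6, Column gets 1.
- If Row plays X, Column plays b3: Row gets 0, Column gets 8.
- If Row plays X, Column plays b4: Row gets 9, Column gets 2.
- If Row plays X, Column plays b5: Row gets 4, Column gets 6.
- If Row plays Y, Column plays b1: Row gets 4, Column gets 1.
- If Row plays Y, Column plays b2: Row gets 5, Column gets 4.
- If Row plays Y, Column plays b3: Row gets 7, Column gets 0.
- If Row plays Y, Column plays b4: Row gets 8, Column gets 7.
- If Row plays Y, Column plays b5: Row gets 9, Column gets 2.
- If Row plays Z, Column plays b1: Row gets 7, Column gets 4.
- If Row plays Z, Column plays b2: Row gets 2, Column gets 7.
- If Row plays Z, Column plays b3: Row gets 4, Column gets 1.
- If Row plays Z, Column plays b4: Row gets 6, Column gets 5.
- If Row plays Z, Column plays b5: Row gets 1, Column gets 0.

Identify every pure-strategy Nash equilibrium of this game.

(W, b1): Row can switch to Z (6 → 7). Not NE.
(W, b2): Row can switch to X (1 → 6). Not NE.
(W, b3): Row can switch to Y (2 → 7). Not NE.
(W, b4): Row can switch to X (2 → 9). Not NE.
(W, b5): Row can switch to X (2 → 4). Not NE.
(X, b1): Row can switch to W (3 → 6). Not NE.
(The remaining 14 profiles each have a profitable deviation by the same check.)

This game has no pure Nash equilibrium.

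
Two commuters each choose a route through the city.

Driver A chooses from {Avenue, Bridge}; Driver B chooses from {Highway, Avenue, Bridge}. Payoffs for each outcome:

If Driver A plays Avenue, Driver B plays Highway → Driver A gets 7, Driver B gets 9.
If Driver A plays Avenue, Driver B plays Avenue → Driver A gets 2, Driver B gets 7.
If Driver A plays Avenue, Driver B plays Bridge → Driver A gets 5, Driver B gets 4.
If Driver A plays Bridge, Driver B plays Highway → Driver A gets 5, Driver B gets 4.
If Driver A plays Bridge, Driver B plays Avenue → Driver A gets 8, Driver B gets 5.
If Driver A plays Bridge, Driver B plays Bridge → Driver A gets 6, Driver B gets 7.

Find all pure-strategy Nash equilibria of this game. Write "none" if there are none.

Mark each player's best response to every combination of opponents' strategies; a profile where every player is best-responding is a pure Nash equilibrium.
Driver A against Highway: payoffs 7, 5 → best response Avenue.
Driver A against Avenue: payoffs 2, 8 → best response Bridge.
Driver A against Bridge: payoffs 5, 6 → best response Bridge.
Driver B against Avenue: payoffs 9, 7, 4 → best response Highway.
Driver B against Bridge: payoffs 4, 5, 7 → best response Bridge.
Mutual best responses: (Avenue, Highway); (Bridge, Bridge).

The pure Nash equilibria are (Avenue, Highway), (Bridge, Bridge).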